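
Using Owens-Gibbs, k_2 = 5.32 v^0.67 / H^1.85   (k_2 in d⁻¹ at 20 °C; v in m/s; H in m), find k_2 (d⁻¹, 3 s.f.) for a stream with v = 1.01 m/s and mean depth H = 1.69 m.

k_2 = 5.32 × 1.01^0.67 / 1.69^1.85 = 5.32 × 1.007 / 2.640 = 2.029 d⁻¹.

k_2 ≈ 2.03 d⁻¹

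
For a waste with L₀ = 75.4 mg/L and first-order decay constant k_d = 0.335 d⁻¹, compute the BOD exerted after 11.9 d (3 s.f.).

y ≈ 74.0 mg/L

y_t = L₀(1 − e^(−k_d t)) = 75.4 × (1 − e^(−0.335×11.9))
= 75.4 × (1 − 0.01856) = 75.4 × 0.9814 = 74.00 mg/L.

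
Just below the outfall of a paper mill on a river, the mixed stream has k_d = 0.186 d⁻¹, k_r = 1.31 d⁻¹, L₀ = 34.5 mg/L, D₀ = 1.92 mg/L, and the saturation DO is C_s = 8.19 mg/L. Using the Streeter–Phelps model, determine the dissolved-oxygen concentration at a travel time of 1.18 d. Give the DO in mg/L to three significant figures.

k_d L₀/(k_r−k_d) = 0.186×34.5/(1.31−0.186) = 6.417/1.124 = 5.709 mg/L.
e^(−k_d t) = e^(−0.186×1.180) = 0.8029; e^(−k_r t) = e^(−1.31×1.180) = 0.2131.
D = 5.709 × (0.8029 − 0.2131) + 1.92 × 0.2131 = 3.367 + 0.4092 = 3.776 mg/L.
DO = C_s − D = 8.19 − 3.776 = 4.414 mg/L.

DO ≈ 4.41 mg/L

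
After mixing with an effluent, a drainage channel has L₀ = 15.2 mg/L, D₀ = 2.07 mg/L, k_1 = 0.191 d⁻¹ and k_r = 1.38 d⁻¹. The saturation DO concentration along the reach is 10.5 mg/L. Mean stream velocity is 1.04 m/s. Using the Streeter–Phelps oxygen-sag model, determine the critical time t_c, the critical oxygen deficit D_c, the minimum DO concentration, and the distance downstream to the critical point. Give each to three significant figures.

t_c = [1/(k_r−k_1)] ln[(k_r/k_1)(1 − D₀(k_r−k_1)/(k_1 L₀))]
= [1/(1.38−0.191)] ln[(1.38/0.191)(1 − 2.07×1.189/(0.191×15.2))]
= (1/1.189) ln[7.225 × 0.1522] = 0.8410 × ln(1.100) = 0.8410 × 0.09524 = 0.08010 d.
D_c = (k_1/k_r) L₀ e^(−k_1 t_c) = (0.191/1.38) × 15.2 × e^(−0.191×0.08010) = 0.1384 × 15.2 × 0.9848 = 2.072 mg/L.
Minimum DO = C_s − D_c = 10.5 − 2.072 = 8.428 mg/L.
x_c = v t_c = 1.04 m/s × 0.08010 d × 86400 s/d = 7197 m ≈ 7.20 km.

t_c ≈ 0.0801 d; D_c ≈ 2.07 mg/L; min DO ≈ 8.43 mg/L; x_c ≈ 7.20 km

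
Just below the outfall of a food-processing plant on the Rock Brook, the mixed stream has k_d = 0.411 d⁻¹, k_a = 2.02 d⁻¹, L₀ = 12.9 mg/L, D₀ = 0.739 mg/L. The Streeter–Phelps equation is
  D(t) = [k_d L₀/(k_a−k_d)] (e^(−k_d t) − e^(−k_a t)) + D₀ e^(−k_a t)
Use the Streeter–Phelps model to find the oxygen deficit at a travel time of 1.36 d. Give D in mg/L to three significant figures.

k_d L₀/(k_a−k_d) = 0.411×12.9/(2.02−0.411) = 5.302/1.609 = 3.295 mg/L.
e^(−k_d t) = e^(−0.411×1.360) = 0.5718; e^(−k_a t) = e^(−2.02×1.360) = 0.06411.
D = 3.295 × (0.5718 − 0.06411) + 0.739 × 0.06411 = 1.673 + 0.04738 = 1.720 mg/L.

D ≈ 1.72 mg/L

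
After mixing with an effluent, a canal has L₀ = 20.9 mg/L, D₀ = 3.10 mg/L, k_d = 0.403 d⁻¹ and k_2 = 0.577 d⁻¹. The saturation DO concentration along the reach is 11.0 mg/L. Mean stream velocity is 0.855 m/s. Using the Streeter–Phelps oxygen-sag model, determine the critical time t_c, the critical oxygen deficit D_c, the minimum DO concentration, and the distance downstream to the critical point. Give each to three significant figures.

At the critical point dD/dt = 0, so k_d L₀ e^(−k_d t) = k_2 D. Substituting D(t) from the Streeter–Phelps equation and solving for t gives
t_c = ln[(k_2/k_d)(1 − D₀(k_2−k_d)/(k_d L₀))] / (k_2−k_d).
Here k_2−k_d = 0.1740 d⁻¹ and 1 − D₀(k_2−k_d)/(k_d L₀) = 1 − 3.10×0.1740/(0.403×20.9) = 0.9360, so
t_c = ln(1.432 × 0.9360) / 0.1740 = 0.2927 / 0.1740 = 1.682 d.
D_c = (k_d/k_2) L₀ e^(−k_d t_c) = (0.403/0.577) × 20.9 × e^(−0.403×1.682) = 0.6984 × 20.9 × 0.5076 = 7.410 mg/L.
Minimum DO = C_s − D_c = 11.0 − 7.410 = 3.590 mg/L.
x_c = v t_c = 0.855 m/s × 1.682 d × 86400 s/d = 124300 m ≈ 124 km.

t_c ≈ 1.68 d; D_c ≈ 7.41 mg/L; min DO ≈ 3.59 mg/L; x_c ≈ 124 km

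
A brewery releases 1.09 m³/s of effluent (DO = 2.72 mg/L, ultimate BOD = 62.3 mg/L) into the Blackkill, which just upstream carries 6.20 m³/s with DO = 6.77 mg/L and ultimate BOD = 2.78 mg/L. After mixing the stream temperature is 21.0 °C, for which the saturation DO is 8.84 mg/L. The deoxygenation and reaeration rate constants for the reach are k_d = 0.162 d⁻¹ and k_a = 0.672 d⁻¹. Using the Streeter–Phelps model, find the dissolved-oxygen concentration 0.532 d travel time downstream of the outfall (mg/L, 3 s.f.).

Mixed DO = (6.20×6.77 + 1.09×2.72)/(6.20+1.09) = 44.94/7.290 = 6.164 mg/L.
Mixed L₀ = (6.20×2.78 + 1.09×62.3)/(7.290) = 85.14/7.290 = 11.68 mg/L.
Initial deficit D₀ = C_s − DO₀ = 8.84 − 6.164 = 2.676 mg/L.
D(0.532) = [0.162×11.68/(0.672−0.162)](e^(−0.162×0.532) − e^(−0.672×0.532)) + 2.676 e^(−0.672×0.532)
= 3.710 × (0.9174 − 0.6994) + 2.676 × 0.6994 = 2.680 mg/L.
DO = 8.84 − 2.680 = 6.160 mg/L.

DO ≈ 6.16 mg/L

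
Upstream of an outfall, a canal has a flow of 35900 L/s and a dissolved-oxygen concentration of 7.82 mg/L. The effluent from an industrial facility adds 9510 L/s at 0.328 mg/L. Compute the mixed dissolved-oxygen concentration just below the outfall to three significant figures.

6.25 mg/L

Flow-weighted mixing: C = (Q_r C_r + Q_w C_w)/(Q_r + Q_w)
= (35900×7.82 + 9510×0.328)/(35900 + 9510) = 283900/45410 = 6.251 mg/L.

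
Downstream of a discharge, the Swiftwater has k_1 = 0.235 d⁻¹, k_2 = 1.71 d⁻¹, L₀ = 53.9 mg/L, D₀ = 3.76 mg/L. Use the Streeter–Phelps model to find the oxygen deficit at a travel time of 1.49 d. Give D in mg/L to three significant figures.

D ≈ 5.67 mg/L

k_1 L₀/(k_2−k_1) = 0.235×53.9/(1.71−0.235) = 12.67/1.475 = 8.587 mg/L.
e^(−k_1 t) = e^(−0.235×1.490) = 0.7046; e^(−k_2 t) = e^(−1.71×1.490) = 0.07825.
D = 8.587 × (0.7046 − 0.07825) + 3.76 × 0.07825 = 5.379 + 0.2942 = 5.673 mg/L.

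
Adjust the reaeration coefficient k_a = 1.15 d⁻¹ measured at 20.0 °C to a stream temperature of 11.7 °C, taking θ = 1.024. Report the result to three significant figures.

k_a ≈ 0.945 d⁻¹

k_a(T₂) = k_a(T₁) · θ^(T₂−T₁) = 1.15 × 1.024^(11.7−20.0)
= 1.15 × 1.024^-8.30 = 1.15 × 0.8213 = 0.9445 d⁻¹.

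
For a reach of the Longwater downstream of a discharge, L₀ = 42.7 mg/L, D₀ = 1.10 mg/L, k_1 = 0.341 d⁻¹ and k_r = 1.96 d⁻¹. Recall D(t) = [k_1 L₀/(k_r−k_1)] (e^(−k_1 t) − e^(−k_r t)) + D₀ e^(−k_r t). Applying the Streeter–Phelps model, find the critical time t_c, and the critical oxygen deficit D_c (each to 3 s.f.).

At the critical point dD/dt = 0, so k_1 L₀ e^(−k_1 t) = k_r D. Substituting D(t) from the Streeter–Phelps equation and solving for t gives
t_c = ln[(k_r/k_1)(1 − D₀(k_r−k_1)/(k_1 L₀))] / (k_r−k_1).
Here k_r−k_1 = 1.619 d⁻¹ and 1 − D₀(k_r−k_1)/(k_1 L₀) = 1 − 1.10×1.619/(0.341×42.7) = 0.8777, so
t_c = ln(5.748 × 0.8777) / 1.619 = 1.618 / 1.619 = 0.9996 d.
L(t_c) = L₀ e^(−k_1 t_c) = 42.7 × 0.7112 = 30.37 mg/L, and at the critical point k_r D_c = k_1 L, so D_c = (0.341/1.96) × 30.37 = 5.283 mg/L.

t_c ≈ 1.00 d; D_c ≈ 5.28 mg/L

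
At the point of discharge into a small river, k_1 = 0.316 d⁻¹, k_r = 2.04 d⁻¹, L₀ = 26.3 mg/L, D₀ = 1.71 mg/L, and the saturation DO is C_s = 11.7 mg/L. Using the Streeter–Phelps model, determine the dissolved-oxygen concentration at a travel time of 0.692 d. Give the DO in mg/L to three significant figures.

k_1 L₀/(k_r−k_1) = 0.316×26.3/(2.04−0.316) = 8.311/1.724 = 4.821 mg/L.
e^(−k_1 t) = e^(−0.316×0.6920) = 0.8036; e^(−k_r t) = e^(−2.04×0.6920) = 0.2437.
D = 4.821 × (0.8036 − 0.2437) + 1.71 × 0.2437 = 2.699 + 0.4168 = 3.116 mg/L.
DO = C_s − D = 11.7 − 3.116 = 8.584 mg/L.

DO ≈ 8.58 mg/L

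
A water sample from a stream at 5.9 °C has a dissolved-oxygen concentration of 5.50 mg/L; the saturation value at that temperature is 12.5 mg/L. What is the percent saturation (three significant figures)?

% saturation = C/C_s × 100 = 5.50/12.5 × 100 = 44.0 %.

44.0 % saturation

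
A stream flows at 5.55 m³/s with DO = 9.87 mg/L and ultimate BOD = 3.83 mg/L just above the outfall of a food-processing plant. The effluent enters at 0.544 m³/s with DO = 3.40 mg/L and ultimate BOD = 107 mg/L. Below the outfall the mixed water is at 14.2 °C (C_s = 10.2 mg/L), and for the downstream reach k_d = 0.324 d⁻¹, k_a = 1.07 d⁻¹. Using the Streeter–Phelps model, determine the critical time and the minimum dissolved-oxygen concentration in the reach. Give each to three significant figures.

Mixed DO = (5.55×9.87 + 0.544×3.40)/(5.55+0.544) = 56.63/6.094 = 9.292 mg/L.
Mixed L₀ = (5.55×3.83 + 0.544×107)/(6.094) = 79.46/6.094 = 13.04 mg/L.
Initial deficit D₀ = C_s − DO₀ = 10.2 − 9.292 = 0.9076 mg/L.
t_c = (1/0.7460) ln[(1.07/0.324)(1 − 0.9076×0.7460/(0.324×13.04))] = 1.340 × ln(2.773) = 1.367 d.
D_c = (0.324/1.07) × 13.04 × e^(−0.324×1.367) = 0.3028 × 13.04 × 0.6421 = 2.535 mg/L.
Minimum DO = 10.2 − 2.535 = 7.665 mg/L.

t_c ≈ 1.37 d; minimum DO ≈ 7.66 mg/L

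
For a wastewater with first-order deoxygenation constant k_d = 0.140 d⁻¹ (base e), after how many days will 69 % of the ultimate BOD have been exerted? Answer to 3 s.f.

t ≈ 8.37 d

y/L₀ = 1 − e^(−k_d t) = 0.69 ⇒ e^(−k_d t) = 0.310
t = −ln(0.310) / 0.140 = 1.171 / 0.140 = 8.366 d.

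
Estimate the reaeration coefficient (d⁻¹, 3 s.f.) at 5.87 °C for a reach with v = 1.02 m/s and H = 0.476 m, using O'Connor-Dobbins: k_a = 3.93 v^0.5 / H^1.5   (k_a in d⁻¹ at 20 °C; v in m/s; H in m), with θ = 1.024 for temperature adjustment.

k_a(20) = 3.93 × 1.02^0.5 / 0.476^1.5 = 3.93 × 1.010 / 0.3284 = 12.09 d⁻¹.
k_a(5.87) = 12.09 × 1.024^(5.87−20) = 12.09 × 0.7153 = 8.645 d⁻¹.

k_a ≈ 8.64 d⁻¹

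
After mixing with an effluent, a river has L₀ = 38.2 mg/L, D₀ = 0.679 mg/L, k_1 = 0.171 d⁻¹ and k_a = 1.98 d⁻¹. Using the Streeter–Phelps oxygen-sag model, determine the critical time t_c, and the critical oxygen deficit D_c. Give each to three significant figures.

With k_a/k_1 = 11.58 and 1 − D₀(k_a−k_1)/(k_1 L₀) = 0.8120,
t_c = ln(11.58 × 0.8120) / (1.98 − 0.171) = ln(9.402) / 1.809 = 2.241/1.809 = 1.239 d.
L(t_c) = L₀ e^(−k_1 t_c) = 38.2 × 0.8091 = 30.91 mg/L, and at the critical point k_a D_c = k_1 L, so D_c = (0.171/1.98) × 30.91 = 2.669 mg/L.

t_c ≈ 1.24 d; D_c ≈ 2.67 mg/L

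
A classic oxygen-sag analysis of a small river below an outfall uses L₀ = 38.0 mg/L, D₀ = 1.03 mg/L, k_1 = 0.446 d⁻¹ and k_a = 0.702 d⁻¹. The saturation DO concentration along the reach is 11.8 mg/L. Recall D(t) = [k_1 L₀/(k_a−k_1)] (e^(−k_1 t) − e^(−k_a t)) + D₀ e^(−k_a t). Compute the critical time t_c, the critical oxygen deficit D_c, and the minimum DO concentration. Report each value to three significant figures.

t_c ≈ 1.71 d; D_c ≈ 11.3 mg/L; min DO ≈ 0.543 mg/L

t_c = [1/(k_a−k_1)] ln[(k_a/k_1)(1 − D₀(k_a−k_1)/(k_1 L₀))]
= [1/(0.702−0.446)] ln[(0.702/0.446)(1 − 1.03×0.2560/(0.446×38.0))]
= (1/0.2560) ln[1.574 × 0.9844] = 3.906 × ln(1.550) = 3.906 × 0.4379 = 1.711 d.
L(t_c) = L₀ e^(−k_1 t_c) = 38.0 × 0.4663 = 17.72 mg/L, and at the critical point k_a D_c = k_1 L, so D_c = (0.446/0.702) × 17.72 = 11.26 mg/L.
Minimum DO = C_s − D_c = 11.8 − 11.26 = 0.5428 mg/L.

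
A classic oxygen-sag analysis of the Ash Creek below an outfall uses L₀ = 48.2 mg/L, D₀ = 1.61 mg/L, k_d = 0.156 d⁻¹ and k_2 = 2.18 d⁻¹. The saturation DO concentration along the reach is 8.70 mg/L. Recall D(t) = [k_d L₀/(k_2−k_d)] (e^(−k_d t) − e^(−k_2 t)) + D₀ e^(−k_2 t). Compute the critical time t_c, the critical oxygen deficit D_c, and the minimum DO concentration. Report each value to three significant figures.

t_c ≈ 1.02 d; D_c ≈ 2.94 mg/L; min DO ≈ 5.76 mg/L

With k_2/k_d = 13.97 and 1 − D₀(k_2−k_d)/(k_d L₀) = 0.5666,
t_c = ln(13.97 × 0.5666) / (2.18 − 0.156) = ln(7.918) / 2.024 = 2.069/2.024 = 1.022 d.
L(t_c) = L₀ e^(−k_d t_c) = 48.2 × 0.8526 = 41.09 mg/L, and at the critical point k_2 D_c = k_d L, so D_c = (0.156/2.18) × 41.09 = 2.941 mg/L.
Minimum DO = C_s − D_c = 8.70 − 2.941 = 5.759 mg/L.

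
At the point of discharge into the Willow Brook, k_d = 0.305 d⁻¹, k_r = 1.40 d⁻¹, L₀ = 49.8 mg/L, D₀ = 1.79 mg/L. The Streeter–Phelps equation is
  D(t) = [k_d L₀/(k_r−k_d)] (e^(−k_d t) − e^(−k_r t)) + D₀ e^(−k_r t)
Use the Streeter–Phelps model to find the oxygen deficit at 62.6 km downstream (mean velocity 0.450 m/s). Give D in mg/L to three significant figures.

D ≈ 7.22 mg/L

Travel time t = x/v = 62.6 km / (0.450 m/s) = 62600 m / 0.450 m/s = 139100 s = 1.610 d.
k_d L₀/(k_r−k_d) = 0.305×49.8/(1.40−0.305) = 15.19/1.095 = 13.87 mg/L.
e^(−k_d t) = e^(−0.305×1.610) = 0.6120; e^(−k_r t) = e^(−1.40×1.610) = 0.1050.
D = 13.87 × (0.6120 − 0.1050) + 1.79 × 0.1050 = 7.033 + 0.1879 = 7.221 mg/L.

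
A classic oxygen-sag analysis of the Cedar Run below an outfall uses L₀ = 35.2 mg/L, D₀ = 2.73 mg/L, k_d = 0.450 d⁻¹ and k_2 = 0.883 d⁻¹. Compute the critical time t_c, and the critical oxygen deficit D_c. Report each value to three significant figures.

t_c ≈ 1.38 d; D_c ≈ 9.65 mg/L

t_c = [1/(k_2−k_d)] ln[(k_2/k_d)(1 − D₀(k_2−k_d)/(k_d L₀))]
= [1/(0.883−0.450)] ln[(0.883/0.450)(1 − 2.73×0.4330/(0.450×35.2))]
= (1/0.4330) ln[1.962 × 0.9254] = 2.309 × ln(1.816) = 2.309 × 0.5965 = 1.378 d.
D_c = (k_d/k_2) L₀ e^(−k_d t_c) = (0.450/0.883) × 35.2 × e^(−0.450×1.378) = 0.5096 × 35.2 × 0.5380 = 9.651 mg/L.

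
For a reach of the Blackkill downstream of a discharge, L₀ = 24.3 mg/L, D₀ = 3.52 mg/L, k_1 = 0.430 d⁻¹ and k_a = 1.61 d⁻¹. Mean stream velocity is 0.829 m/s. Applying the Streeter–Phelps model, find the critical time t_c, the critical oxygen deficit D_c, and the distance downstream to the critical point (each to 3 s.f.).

t_c ≈ 0.689 d; D_c ≈ 4.83 mg/L; x_c ≈ 49.4 km

With k_a/k_1 = 3.744 and 1 − D₀(k_a−k_1)/(k_1 L₀) = 0.6025,
t_c = ln(3.744 × 0.6025) / (1.61 − 0.430) = ln(2.256) / 1.180 = 0.8135/1.180 = 0.6894 d.
D_c = (k_1/k_a) L₀ e^(−k_1 t_c) = (0.430/1.61) × 24.3 × e^(−0.430×0.6894) = 0.2671 × 24.3 × 0.7435 = 4.825 mg/L.
x_c = v t_c = 0.829 m/s × 0.6894 d × 86400 s/d = 49380 m ≈ 49.4 km.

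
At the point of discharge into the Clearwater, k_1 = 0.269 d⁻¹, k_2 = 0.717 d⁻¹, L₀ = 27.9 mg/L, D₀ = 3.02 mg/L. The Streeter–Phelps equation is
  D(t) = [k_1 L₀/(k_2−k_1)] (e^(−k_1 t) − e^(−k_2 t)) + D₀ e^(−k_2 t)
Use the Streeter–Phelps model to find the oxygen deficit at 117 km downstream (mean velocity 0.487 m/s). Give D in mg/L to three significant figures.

D ≈ 6.06 mg/L

Travel time t = x/v = 117 km / (0.487 m/s) = 117000 m / 0.487 m/s = 240200 s = 2.781 d.
k_1 L₀/(k_2−k_1) = 0.269×27.9/(0.717−0.269) = 7.505/0.4480 = 16.75 mg/L.
e^(−k_1 t) = e^(−0.269×2.781) = 0.4733; e^(−k_2 t) = e^(−0.717×2.781) = 0.1362.
D = 16.75 × (0.4733 − 0.1362) + 3.02 × 0.1362 = 5.648 + 0.4113 = 6.059 mg/L.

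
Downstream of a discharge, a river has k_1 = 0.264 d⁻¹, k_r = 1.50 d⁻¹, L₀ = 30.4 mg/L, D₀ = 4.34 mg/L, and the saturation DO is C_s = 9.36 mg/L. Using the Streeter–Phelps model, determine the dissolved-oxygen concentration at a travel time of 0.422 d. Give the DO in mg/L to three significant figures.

DO ≈ 4.69 mg/L

k_1 L₀/(k_r−k_1) = 0.264×30.4/(1.50−0.264) = 8.026/1.236 = 6.493 mg/L.
e^(−k_1 t) = e^(−0.264×0.4220) = 0.8946; e^(−k_r t) = e^(−1.50×0.4220) = 0.5310.
D = 6.493 × (0.8946 − 0.5310) + 4.34 × 0.5310 = 2.361 + 2.305 = 4.665 mg/L.
DO = C_s − D = 9.36 − 4.665 = 4.695 mg/L.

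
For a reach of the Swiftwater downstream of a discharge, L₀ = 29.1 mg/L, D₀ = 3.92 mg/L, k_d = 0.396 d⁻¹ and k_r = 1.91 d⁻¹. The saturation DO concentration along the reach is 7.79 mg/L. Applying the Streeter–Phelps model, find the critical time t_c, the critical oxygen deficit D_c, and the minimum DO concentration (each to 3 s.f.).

t_c ≈ 0.561 d; D_c ≈ 4.83 mg/L; min DO ≈ 2.96 mg/L

t_c = [1/(k_r−k_d)] ln[(k_r/k_d)(1 − D₀(k_r−k_d)/(k_d L₀))]
= [1/(1.91−0.396)] ln[(1.91/0.396)(1 − 3.92×1.514/(0.396×29.1))]
= (1/1.514) ln[4.823 × 0.4850] = 0.6605 × ln(2.339) = 0.6605 × 0.8498 = 0.5613 d.
D_c = (k_d/k_r) L₀ e^(−k_d t_c) = (0.396/1.91) × 29.1 × e^(−0.396×0.5613) = 0.2073 × 29.1 × 0.8007 = 4.831 mg/L.
Minimum DO = C_s − D_c = 7.79 − 4.831 = 2.959 mg/L.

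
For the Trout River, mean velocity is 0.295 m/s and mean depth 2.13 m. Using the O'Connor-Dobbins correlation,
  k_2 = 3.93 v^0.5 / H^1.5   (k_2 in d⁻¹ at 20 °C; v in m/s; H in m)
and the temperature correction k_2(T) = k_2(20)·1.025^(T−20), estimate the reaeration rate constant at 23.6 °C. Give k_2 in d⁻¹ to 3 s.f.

k_2(20) = 3.93 × 0.295^0.5 / 2.13^1.5 = 3.93 × 0.5431 / 3.109 = 0.6866 d⁻¹.
k_2(23.6) = 0.6866 × 1.025^(23.6−20) = 0.6866 × 1.093 = 0.7505 d⁻¹.

k_2 ≈ 0.750 d⁻¹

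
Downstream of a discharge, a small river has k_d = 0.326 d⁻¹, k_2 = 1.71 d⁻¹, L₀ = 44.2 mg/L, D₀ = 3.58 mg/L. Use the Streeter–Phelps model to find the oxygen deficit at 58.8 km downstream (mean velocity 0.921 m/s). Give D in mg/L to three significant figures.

D ≈ 6.25 mg/L

Travel time t = x/v = 58.8 km / (0.921 m/s) = 58800 m / 0.921 m/s = 63840 s = 0.7389 d.
k_d L₀/(k_2−k_d) = 0.326×44.2/(1.71−0.326) = 14.41/1.384 = 10.41 mg/L.
e^(−k_d t) = e^(−0.326×0.7389) = 0.7859; e^(−k_2 t) = e^(−1.71×0.7389) = 0.2826.
D = 10.41 × (0.7859 − 0.2826) + 3.58 × 0.2826 = 5.240 + 1.012 = 6.252 mg/L.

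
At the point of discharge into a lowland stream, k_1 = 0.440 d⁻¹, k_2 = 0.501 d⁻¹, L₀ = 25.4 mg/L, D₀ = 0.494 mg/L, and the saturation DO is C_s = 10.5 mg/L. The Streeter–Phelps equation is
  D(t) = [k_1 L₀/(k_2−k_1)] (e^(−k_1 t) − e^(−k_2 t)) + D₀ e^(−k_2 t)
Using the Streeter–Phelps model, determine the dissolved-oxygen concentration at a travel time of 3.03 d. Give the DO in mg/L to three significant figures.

k_1 L₀/(k_2−k_1) = 0.440×25.4/(0.501−0.440) = 11.18/0.06100 = 183.2 mg/L.
e^(−k_1 t) = e^(−0.440×3.030) = 0.2636; e^(−k_2 t) = e^(−0.501×3.030) = 0.2191.
D = 183.2 × (0.2636 − 0.2191) + 0.494 × 0.2191 = 8.151 + 0.1083 = 8.259 mg/L.
DO = C_s − D = 10.5 − 8.259 = 2.241 mg/L.

DO ≈ 2.24 mg/L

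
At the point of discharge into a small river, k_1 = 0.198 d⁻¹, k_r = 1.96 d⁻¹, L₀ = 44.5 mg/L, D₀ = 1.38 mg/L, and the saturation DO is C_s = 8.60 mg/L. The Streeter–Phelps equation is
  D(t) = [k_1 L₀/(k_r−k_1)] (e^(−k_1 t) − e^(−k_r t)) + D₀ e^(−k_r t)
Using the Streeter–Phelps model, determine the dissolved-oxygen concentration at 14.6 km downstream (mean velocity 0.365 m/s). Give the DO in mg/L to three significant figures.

DO ≈ 5.50 mg/L

Travel time t = x/v = 14.6 km / (0.365 m/s) = 14600 m / 0.365 m/s = 40000 s = 0.4630 d.
k_1 L₀/(k_r−k_1) = 0.198×44.5/(1.96−0.198) = 8.811/1.762 = 5.001 mg/L.
e^(−k_1 t) = e^(−0.198×0.4630) = 0.9124; e^(−k_r t) = e^(−1.96×0.4630) = 0.4036.
D = 5.001 × (0.9124 − 0.4036) + 1.38 × 0.4036 = 2.544 + 0.5569 = 3.101 mg/L.
DO = C_s − D = 8.60 − 3.101 = 5.499 mg/L.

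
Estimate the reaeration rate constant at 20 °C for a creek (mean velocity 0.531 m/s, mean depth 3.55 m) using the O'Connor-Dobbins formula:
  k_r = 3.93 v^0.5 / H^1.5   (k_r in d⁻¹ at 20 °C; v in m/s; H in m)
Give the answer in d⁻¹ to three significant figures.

k_r = 3.93 × 0.531^0.5 / 3.55^1.5 = 3.93 × 0.7287 / 6.689 = 0.4282 d⁻¹.

k_r ≈ 0.428 d⁻¹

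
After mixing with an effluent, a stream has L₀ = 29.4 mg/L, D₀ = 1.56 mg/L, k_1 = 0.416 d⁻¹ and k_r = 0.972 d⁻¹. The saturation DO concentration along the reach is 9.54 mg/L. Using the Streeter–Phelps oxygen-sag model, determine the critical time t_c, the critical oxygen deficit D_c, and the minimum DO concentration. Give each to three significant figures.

t_c ≈ 1.39 d; D_c ≈ 7.05 mg/L; min DO ≈ 2.49 mg/L

With k_r/k_1 = 2.337 and 1 − D₀(k_r−k_1)/(k_1 L₀) = 0.9291,
t_c = ln(2.337 × 0.9291) / (0.972 − 0.416) = ln(2.171) / 0.5560 = 0.7751/0.5560 = 1.394 d.
D_c = (k_1/k_r) L₀ e^(−k_1 t_c) = (0.416/0.972) × 29.4 × e^(−0.416×1.394) = 0.4280 × 29.4 × 0.5599 = 7.045 mg/L.
Minimum DO = C_s − D_c = 9.54 − 7.045 = 2.495 mg/L.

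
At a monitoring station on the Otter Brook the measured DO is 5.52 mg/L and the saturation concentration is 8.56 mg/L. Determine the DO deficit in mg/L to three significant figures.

D = C_s − C = 8.56 − 5.52 = 3.04 mg/L.

D ≈ 3.04 mg/L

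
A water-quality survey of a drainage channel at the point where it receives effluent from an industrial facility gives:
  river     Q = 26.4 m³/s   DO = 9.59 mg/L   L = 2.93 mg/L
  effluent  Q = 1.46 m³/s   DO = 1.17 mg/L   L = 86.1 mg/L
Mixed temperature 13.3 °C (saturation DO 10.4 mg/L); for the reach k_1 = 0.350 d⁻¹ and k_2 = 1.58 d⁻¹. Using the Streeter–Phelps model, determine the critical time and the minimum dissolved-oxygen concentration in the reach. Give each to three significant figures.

Mixed DO = (26.4×9.59 + 1.46×1.17)/(26.4+1.46) = 254.9/27.86 = 9.149 mg/L.
Mixed L₀ = (26.4×2.93 + 1.46×86.1)/(27.86) = 203.1/27.86 = 7.289 mg/L.
Initial deficit D₀ = C_s − DO₀ = 10.4 − 9.149 = 1.251 mg/L.
t_c = (1/1.230) ln[(1.58/0.350)(1 − 1.251×1.230/(0.350×7.289))] = 0.8130 × ln(1.791) = 0.4737 d.
D_c = (0.350/1.58) × 7.289 × e^(−0.350×0.4737) = 0.2215 × 7.289 × 0.8472 = 1.368 mg/L.
Minimum DO = 10.4 − 1.368 = 9.032 mg/L.

t_c ≈ 0.474 d; minimum DO ≈ 9.03 mg/L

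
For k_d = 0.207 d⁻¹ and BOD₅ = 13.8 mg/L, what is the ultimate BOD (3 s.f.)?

BOD₅ = L₀(1 − e^(−5k_d)) ⇒ L₀ = BOD₅ / (1 − e^(−5×0.207))
= 13.8 / (1 − 0.3552) = 13.8 / 0.6448 = 21.40 mg/L.

L₀ ≈ 21.4 mg/L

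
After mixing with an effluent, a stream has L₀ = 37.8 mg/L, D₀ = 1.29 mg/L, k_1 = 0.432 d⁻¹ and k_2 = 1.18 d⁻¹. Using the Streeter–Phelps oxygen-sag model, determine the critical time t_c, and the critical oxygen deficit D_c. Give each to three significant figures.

t_c ≈ 1.26 d; D_c ≈ 8.02 mg/L

With k_2/k_1 = 2.731 and 1 − D₀(k_2−k_1)/(k_1 L₀) = 0.9409,
t_c = ln(2.731 × 0.9409) / (1.18 − 0.432) = ln(2.570) / 0.7480 = 0.9439/0.7480 = 1.262 d.
L(t_c) = L₀ e^(−k_1 t_c) = 37.8 × 0.5797 = 21.91 mg/L, and at the critical point k_2 D_c = k_1 L, so D_c = (0.432/1.18) × 21.91 = 8.023 mg/L.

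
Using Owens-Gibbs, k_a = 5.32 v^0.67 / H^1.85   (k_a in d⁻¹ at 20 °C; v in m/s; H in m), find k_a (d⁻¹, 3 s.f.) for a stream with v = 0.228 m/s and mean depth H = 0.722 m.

k_a = 5.32 × 0.228^0.67 / 0.722^1.85 = 5.32 × 0.3714 / 0.5474 = 3.609 d⁻¹.

k_a ≈ 3.61 d⁻¹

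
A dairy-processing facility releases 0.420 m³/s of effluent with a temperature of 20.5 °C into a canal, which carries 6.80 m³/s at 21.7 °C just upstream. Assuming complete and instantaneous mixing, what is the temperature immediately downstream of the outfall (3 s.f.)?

21.6 °C

Flow-weighted mixing: C = (Q_r C_r + Q_w C_w)/(Q_r + Q_w)
= (6.80×21.7 + 0.420×20.5)/(6.80 + 0.420) = 156.2/7.220 = 21.63 °C.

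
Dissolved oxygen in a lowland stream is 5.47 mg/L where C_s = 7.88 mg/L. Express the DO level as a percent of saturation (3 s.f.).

% saturation = C/C_s × 100 = 5.47/7.88 × 100 = 69.4 %.

69.4 % saturation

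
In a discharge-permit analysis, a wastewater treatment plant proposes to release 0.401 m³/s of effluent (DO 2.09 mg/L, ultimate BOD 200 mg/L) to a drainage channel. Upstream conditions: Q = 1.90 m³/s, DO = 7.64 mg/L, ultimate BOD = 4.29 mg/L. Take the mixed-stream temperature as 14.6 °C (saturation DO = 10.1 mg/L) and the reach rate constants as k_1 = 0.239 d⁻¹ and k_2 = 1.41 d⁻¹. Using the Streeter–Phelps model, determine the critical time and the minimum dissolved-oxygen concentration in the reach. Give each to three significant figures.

Mixed DO = (1.90×7.64 + 0.401×2.09)/(1.90+0.401) = 15.35/2.301 = 6.673 mg/L.
Mixed L₀ = (1.90×4.29 + 0.401×200)/(2.301) = 88.35/2.301 = 38.40 mg/L.
Initial deficit D₀ = C_s − DO₀ = 10.1 − 6.673 = 3.427 mg/L.
t_c = (1/1.171) ln[(1.41/0.239)(1 − 3.427×1.171/(0.239×38.40))] = 0.8540 × ln(3.320) = 1.025 d.
D_c = (0.239/1.41) × 38.40 × e^(−0.239×1.025) = 0.1695 × 38.40 × 0.7828 = 5.095 mg/L.
Minimum DO = 10.1 − 5.095 = 5.005 mg/L.

t_c ≈ 1.02 d; minimum DO ≈ 5.01 mg/L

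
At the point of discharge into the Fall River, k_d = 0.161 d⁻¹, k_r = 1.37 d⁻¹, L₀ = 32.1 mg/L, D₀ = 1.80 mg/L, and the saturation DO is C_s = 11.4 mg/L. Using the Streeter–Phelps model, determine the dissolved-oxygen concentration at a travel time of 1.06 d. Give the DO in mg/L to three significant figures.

k_d L₀/(k_r−k_d) = 0.161×32.1/(1.37−0.161) = 5.168/1.209 = 4.275 mg/L.
e^(−k_d t) = e^(−0.161×1.060) = 0.8431; e^(−k_r t) = e^(−1.37×1.060) = 0.2341.
D = 4.275 × (0.8431 − 0.2341) + 1.80 × 0.2341 = 2.604 + 0.4213 = 3.025 mg/L.
DO = C_s − D = 11.4 − 3.025 = 8.375 mg/L.

DO ≈ 8.38 mg/L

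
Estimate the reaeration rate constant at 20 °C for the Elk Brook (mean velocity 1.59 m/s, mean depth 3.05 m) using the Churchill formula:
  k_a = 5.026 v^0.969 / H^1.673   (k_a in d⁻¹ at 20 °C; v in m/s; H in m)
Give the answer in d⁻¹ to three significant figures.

k_a = 5.026 × 1.59^0.969 / 3.05^1.673 = 5.026 × 1.567 / 6.460 = 1.219 d⁻¹.

k_a ≈ 1.22 d⁻¹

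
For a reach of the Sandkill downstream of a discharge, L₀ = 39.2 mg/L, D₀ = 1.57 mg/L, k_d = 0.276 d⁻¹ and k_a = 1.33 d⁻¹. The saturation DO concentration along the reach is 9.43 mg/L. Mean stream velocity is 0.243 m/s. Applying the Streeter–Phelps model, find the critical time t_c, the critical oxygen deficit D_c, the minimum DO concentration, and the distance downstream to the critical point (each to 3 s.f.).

t_c ≈ 1.33 d; D_c ≈ 5.63 mg/L; min DO ≈ 3.80 mg/L; x_c ≈ 28.0 km

At the critical point dD/dt = 0, so k_d L₀ e^(−k_d t) = k_a D. Substituting D(t) from the Streeter–Phelps equation and solving for t gives
t_c = ln[(k_a/k_d)(1 − D₀(k_a−k_d)/(k_d L₀))] / (k_a−k_d).
Here k_a−k_d = 1.054 d⁻¹ and 1 − D₀(k_a−k_d)/(k_d L₀) = 1 − 1.57×1.054/(0.276×39.2) = 0.8471, so
t_c = ln(4.819 × 0.8471) / 1.054 = 1.407 / 1.054 = 1.334 d.
L(t_c) = L₀ e^(−k_d t_c) = 39.2 × 0.6919 = 27.12 mg/L, and at the critical point k_a D_c = k_d L, so D_c = (0.276/1.33) × 27.12 = 5.628 mg/L.
Minimum DO = C_s − D_c = 9.43 − 5.628 = 3.802 mg/L.
x_c = v t_c = 0.243 m/s × 1.334 d × 86400 s/d = 28020 m ≈ 28.0 km.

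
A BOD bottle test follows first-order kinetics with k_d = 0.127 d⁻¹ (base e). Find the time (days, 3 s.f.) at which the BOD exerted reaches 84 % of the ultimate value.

y/L₀ = 1 − e^(−k_d t) = 0.84 ⇒ e^(−k_d t) = 0.160
t = −ln(0.160) / 0.127 = 1.833 / 0.127 = 14.43 d.

t ≈ 14.4 d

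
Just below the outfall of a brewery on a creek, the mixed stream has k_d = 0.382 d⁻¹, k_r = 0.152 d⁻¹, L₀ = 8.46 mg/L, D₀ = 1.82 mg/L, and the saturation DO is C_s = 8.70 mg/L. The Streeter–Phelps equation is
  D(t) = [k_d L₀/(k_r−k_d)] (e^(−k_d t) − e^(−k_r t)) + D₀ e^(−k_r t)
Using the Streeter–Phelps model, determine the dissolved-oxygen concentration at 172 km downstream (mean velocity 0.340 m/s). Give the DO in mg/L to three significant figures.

DO ≈ 3.68 mg/L

Travel time t = x/v = 172 km / (0.340 m/s) = 172000 m / 0.340 m/s = 505900 s = 5.855 d.
k_d L₀/(k_r−k_d) = 0.382×8.46/(0.152−0.382) = 3.232/-0.2300 = -14.05 mg/L.
e^(−k_d t) = e^(−0.382×5.855) = 0.1068; e^(−k_r t) = e^(−0.152×5.855) = 0.4107.
D = -14.05 × (0.1068 − 0.4107) + 1.82 × 0.4107 = 4.269 + 0.7474 = 5.017 mg/L.
DO = C_s − D = 8.70 − 5.017 = 3.683 mg/L.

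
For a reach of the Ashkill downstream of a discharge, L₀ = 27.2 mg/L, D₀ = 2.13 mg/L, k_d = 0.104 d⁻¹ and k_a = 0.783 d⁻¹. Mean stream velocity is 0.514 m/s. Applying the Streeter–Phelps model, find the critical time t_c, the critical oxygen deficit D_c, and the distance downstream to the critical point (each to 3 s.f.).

t_c = [1/(k_a−k_d)] ln[(k_a/k_d)(1 − D₀(k_a−k_d)/(k_d L₀))]
= [1/(0.783−0.104)] ln[(0.783/0.104)(1 − 2.13×0.6790/(0.104×27.2))]
= (1/0.6790) ln[7.529 × 0.4887] = 1.473 × ln(3.680) = 1.473 × 1.303 = 1.919 d.
D_c = (k_d/k_a) L₀ e^(−k_d t_c) = (0.104/0.783) × 27.2 × e^(−0.104×1.919) = 0.1328 × 27.2 × 0.8191 = 2.959 mg/L.
x_c = v t_c = 0.514 m/s × 1.919 d × 86400 s/d = 85210 m ≈ 85.2 km.

t_c ≈ 1.92 d; D_c ≈ 2.96 mg/L; x_c ≈ 85.2 km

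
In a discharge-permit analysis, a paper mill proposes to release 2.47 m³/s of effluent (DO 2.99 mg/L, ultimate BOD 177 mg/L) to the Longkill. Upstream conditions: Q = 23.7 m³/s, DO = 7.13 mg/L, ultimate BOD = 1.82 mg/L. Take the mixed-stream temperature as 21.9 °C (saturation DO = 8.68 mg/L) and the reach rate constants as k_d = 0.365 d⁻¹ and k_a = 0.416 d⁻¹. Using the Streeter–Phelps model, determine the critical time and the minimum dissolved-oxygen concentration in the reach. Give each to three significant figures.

Mixed DO = (23.7×7.13 + 2.47×2.99)/(23.7+2.47) = 176.4/26.17 = 6.739 mg/L.
Mixed L₀ = (23.7×1.82 + 2.47×177)/(26.17) = 480.3/26.17 = 18.35 mg/L.
Initial deficit D₀ = C_s − DO₀ = 8.68 − 6.739 = 1.941 mg/L.
t_c = (1/0.05100) ln[(0.416/0.365)(1 − 1.941×0.05100/(0.365×18.35))] = 19.61 × ln(1.123) = 2.273 d.
D_c = (0.365/0.416) × 18.35 × e^(−0.365×2.273) = 0.8774 × 18.35 × 0.4363 = 7.026 mg/L.
Minimum DO = 8.68 − 7.026 = 1.654 mg/L.

t_c ≈ 2.27 d; minimum DO ≈ 1.65 mg/L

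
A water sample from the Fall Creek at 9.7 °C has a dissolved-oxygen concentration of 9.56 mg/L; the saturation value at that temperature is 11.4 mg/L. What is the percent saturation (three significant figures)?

83.9 % saturation

% saturation = C/C_s × 100 = 9.56/11.4 × 100 = 83.9 %.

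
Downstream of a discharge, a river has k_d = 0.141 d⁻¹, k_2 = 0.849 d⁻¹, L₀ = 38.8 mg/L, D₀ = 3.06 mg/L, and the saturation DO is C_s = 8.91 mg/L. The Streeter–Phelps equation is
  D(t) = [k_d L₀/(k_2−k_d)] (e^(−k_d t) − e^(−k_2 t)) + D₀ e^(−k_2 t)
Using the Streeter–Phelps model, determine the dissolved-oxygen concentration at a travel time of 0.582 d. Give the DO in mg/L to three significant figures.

DO ≈ 4.64 mg/L

k_d L₀/(k_2−k_d) = 0.141×38.8/(0.849−0.141) = 5.471/0.7080 = 7.727 mg/L.
e^(−k_d t) = e^(−0.141×0.5820) = 0.9212; e^(−k_2 t) = e^(−0.849×0.5820) = 0.6101.
D = 7.727 × (0.9212 − 0.6101) + 3.06 × 0.6101 = 2.404 + 1.867 = 4.271 mg/L.
DO = C_s − D = 8.91 − 4.271 = 4.639 mg/L.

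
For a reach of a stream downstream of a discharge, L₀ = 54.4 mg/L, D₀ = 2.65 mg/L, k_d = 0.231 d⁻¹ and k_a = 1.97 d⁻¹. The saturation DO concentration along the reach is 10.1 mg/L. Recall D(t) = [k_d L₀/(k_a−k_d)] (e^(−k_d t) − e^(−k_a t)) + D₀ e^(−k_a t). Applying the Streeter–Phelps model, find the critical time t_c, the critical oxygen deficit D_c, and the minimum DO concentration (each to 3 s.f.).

t_c = [1/(k_a−k_d)] ln[(k_a/k_d)(1 − D₀(k_a−k_d)/(k_d L₀))]
= [1/(1.97−0.231)] ln[(1.97/0.231)(1 − 2.65×1.739/(0.231×54.4))]
= (1/1.739) ln[8.528 × 0.6333] = 0.5750 × ln(5.401) = 0.5750 × 1.687 = 0.9698 d.
L(t_c) = L₀ e^(−k_d t_c) = 54.4 × 0.7993 = 43.48 mg/L, and at the critical point k_a D_c = k_d L, so D_c = (0.231/1.97) × 43.48 = 5.099 mg/L.
Minimum DO = C_s − D_c = 10.1 − 5.099 = 5.001 mg/L.

t_c ≈ 0.970 d; D_c ≈ 5.10 mg/L; min DO ≈ 5.00 mg/L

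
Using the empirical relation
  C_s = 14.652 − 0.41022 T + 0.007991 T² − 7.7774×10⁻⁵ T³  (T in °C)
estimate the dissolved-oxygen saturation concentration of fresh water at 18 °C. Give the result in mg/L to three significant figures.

C_s ≈ 9.40 mg/L

C_s = 14.652 − 0.41022×18 + 0.007991×18² − 7.7774×10⁻⁵×18³ = 9.404 mg/L.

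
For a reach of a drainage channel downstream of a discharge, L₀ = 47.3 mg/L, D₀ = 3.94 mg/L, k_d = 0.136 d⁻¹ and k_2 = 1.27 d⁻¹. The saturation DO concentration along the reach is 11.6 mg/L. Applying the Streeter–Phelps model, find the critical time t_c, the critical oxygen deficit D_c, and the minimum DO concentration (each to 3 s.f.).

With k_2/k_d = 9.338 and 1 − D₀(k_2−k_d)/(k_d L₀) = 0.3054,
t_c = ln(9.338 × 0.3054) / (1.27 − 0.136) = ln(2.852) / 1.134 = 1.048/1.134 = 0.9243 d.
D_c = (k_d/k_2) L₀ e^(−k_d t_c) = (0.136/1.27) × 47.3 × e^(−0.136×0.9243) = 0.1071 × 47.3 × 0.8819 = 4.467 mg/L.
Minimum DO = C_s − D_c = 11.6 − 4.467 = 7.133 mg/L.

t_c ≈ 0.924 d; D_c ≈ 4.47 mg/L; min DO ≈ 7.13 mg/L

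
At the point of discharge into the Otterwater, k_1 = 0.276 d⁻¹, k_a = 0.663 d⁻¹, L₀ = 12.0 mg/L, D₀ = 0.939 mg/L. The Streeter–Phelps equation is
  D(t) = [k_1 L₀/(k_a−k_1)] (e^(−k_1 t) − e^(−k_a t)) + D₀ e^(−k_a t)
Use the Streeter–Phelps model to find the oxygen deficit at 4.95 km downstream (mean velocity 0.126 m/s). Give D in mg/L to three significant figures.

D ≈ 1.91 mg/L

Travel time t = x/v = 4.95 km / (0.126 m/s) = 4950 m / 0.126 m/s = 39290 s = 0.4547 d.
k_1 L₀/(k_a−k_1) = 0.276×12.0/(0.663−0.276) = 3.312/0.3870 = 8.558 mg/L.
e^(−k_1 t) = e^(−0.276×0.4547) = 0.8821; e^(−k_a t) = e^(−0.663×0.4547) = 0.7397.
D = 8.558 × (0.8821 − 0.7397) + 0.939 × 0.7397 = 1.218 + 0.6946 = 1.913 mg/L.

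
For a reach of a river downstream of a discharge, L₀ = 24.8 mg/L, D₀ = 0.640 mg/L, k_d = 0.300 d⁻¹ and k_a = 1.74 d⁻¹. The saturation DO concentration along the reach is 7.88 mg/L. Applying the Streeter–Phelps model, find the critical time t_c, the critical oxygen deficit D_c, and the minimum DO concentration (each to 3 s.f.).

With k_a/k_d = 5.800 and 1 − D₀(k_a−k_d)/(k_d L₀) = 0.8761,
t_c = ln(5.800 × 0.8761) / (1.74 − 0.300) = ln(5.082) / 1.440 = 1.626/1.440 = 1.129 d.
L(t_c) = L₀ e^(−k_d t_c) = 24.8 × 0.7127 = 17.68 mg/L, and at the critical point k_a D_c = k_d L, so D_c = (0.300/1.74) × 17.68 = 3.047 mg/L.
Minimum DO = C_s − D_c = 7.88 − 3.047 = 4.833 mg/L.

t_c ≈ 1.13 d; D_c ≈ 3.05 mg/L; min DO ≈ 4.83 mg/L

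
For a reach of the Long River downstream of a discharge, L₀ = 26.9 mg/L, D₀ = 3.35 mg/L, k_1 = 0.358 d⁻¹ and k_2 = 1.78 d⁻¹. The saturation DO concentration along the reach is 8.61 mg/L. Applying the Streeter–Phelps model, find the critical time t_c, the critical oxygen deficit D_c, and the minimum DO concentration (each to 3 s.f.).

t_c ≈ 0.648 d; D_c ≈ 4.29 mg/L; min DO ≈ 4.32 mg/L

At the critical point dD/dt = 0, so k_1 L₀ e^(−k_1 t) = k_2 D. Substituting D(t) from the Streeter–Phelps equation and solving for t gives
t_c = ln[(k_2/k_1)(1 − D₀(k_2−k_1)/(k_1 L₀))] / (k_2−k_1).
Here k_2−k_1 = 1.422 d⁻¹ and 1 − D₀(k_2−k_1)/(k_1 L₀) = 1 − 3.35×1.422/(0.358×26.9) = 0.5053, so
t_c = ln(4.972 × 0.5053) / 1.422 = 0.9213 / 1.422 = 0.6479 d.
L(t_c) = L₀ e^(−k_1 t_c) = 26.9 × 0.7930 = 21.33 mg/L, and at the critical point k_2 D_c = k_1 L, so D_c = (0.358/1.78) × 21.33 = 4.290 mg/L.
Minimum DO = C_s − D_c = 8.61 − 4.290 = 4.320 mg/L.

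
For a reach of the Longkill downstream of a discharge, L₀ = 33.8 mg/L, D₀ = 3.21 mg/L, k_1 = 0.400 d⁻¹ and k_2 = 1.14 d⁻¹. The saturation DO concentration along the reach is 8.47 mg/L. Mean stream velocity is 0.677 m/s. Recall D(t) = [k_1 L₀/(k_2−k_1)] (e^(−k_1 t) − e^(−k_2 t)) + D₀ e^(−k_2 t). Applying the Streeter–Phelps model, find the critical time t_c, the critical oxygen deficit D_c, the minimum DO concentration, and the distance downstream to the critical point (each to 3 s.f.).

t_c ≈ 1.15 d; D_c ≈ 7.47 mg/L; min DO ≈ 0.996 mg/L; x_c ≈ 67.5 km

t_c = [1/(k_2−k_1)] ln[(k_2/k_1)(1 − D₀(k_2−k_1)/(k_1 L₀))]
= [1/(1.14−0.400)] ln[(1.14/0.400)(1 − 3.21×0.7400/(0.400×33.8))]
= (1/0.7400) ln[2.850 × 0.8243] = 1.351 × ln(2.349) = 1.351 × 0.8541 = 1.154 d.
L(t_c) = L₀ e^(−k_1 t_c) = 33.8 × 0.6302 = 21.30 mg/L, and at the critical point k_2 D_c = k_1 L, so D_c = (0.400/1.14) × 21.30 = 7.474 mg/L.
Minimum DO = C_s − D_c = 8.47 − 7.474 = 0.9957 mg/L.
x_c = v t_c = 0.677 m/s × 1.154 d × 86400 s/d = 67510 m ≈ 67.5 km.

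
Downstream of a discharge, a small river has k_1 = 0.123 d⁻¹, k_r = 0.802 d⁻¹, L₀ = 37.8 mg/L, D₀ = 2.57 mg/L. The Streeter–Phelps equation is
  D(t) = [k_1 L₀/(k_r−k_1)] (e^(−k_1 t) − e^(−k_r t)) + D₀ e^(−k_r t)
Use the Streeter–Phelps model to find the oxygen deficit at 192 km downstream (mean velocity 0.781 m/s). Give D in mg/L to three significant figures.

Travel time t = x/v = 192 km / (0.781 m/s) = 192000 m / 0.781 m/s = 245800 s = 2.845 d.
k_1 L₀/(k_r−k_1) = 0.123×37.8/(0.802−0.123) = 4.649/0.6790 = 6.847 mg/L.
e^(−k_1 t) = e^(−0.123×2.845) = 0.7047; e^(−k_r t) = e^(−0.802×2.845) = 0.1021.
D = 6.847 × (0.7047 − 0.1021) + 2.57 × 0.1021 = 4.126 + 0.2624 = 4.389 mg/L.

D ≈ 4.39 mg/L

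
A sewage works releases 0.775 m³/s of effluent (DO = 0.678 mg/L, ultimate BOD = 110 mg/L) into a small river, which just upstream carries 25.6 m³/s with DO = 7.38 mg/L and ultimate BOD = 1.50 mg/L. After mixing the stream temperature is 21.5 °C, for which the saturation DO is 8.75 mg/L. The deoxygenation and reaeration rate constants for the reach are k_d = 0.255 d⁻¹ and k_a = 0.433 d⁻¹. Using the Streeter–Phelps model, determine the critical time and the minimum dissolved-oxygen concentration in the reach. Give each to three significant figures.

t_c ≈ 1.48 d; minimum DO ≈ 6.86 mg/L

Mixed DO = (25.6×7.38 + 0.775×0.678)/(25.6+0.775) = 189.5/26.38 = 7.183 mg/L.
Mixed L₀ = (25.6×1.50 + 0.775×110)/(26.38) = 123.7/26.38 = 4.688 mg/L.
Initial deficit D₀ = C_s − DO₀ = 8.75 − 7.183 = 1.567 mg/L.
t_c = (1/0.1780) ln[(0.433/0.255)(1 − 1.567×0.1780/(0.255×4.688))] = 5.618 × ln(1.302) = 1.482 d.
D_c = (0.255/0.433) × 4.688 × e^(−0.255×1.482) = 0.5889 × 4.688 × 0.6853 = 1.892 mg/L.
Minimum DO = 8.75 − 1.892 = 6.858 mg/L.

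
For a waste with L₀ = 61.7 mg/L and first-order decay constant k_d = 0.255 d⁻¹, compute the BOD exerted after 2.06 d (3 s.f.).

y_t = L₀(1 − e^(−k_d t)) = 61.7 × (1 − e^(−0.255×2.06))
= 61.7 × (1 − 0.5914) = 61.7 × 0.4086 = 25.21 mg/L.

y ≈ 25.2 mg/L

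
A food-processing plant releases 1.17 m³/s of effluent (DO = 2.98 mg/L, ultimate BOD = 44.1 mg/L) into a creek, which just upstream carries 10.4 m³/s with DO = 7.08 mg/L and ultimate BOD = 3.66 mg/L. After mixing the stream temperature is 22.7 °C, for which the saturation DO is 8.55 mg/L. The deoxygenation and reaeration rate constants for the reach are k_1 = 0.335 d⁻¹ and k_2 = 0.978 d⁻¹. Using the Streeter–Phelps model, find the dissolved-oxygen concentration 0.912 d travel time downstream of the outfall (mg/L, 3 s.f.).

DO ≈ 6.46 mg/L

Mixed DO = (10.4×7.08 + 1.17×2.98)/(10.4+1.17) = 77.12/11.57 = 6.665 mg/L.
Mixed L₀ = (10.4×3.66 + 1.17×44.1)/(11.57) = 89.66/11.57 = 7.749 mg/L.
Initial deficit D₀ = C_s − DO₀ = 8.55 − 6.665 = 1.885 mg/L.
D(0.912) = [0.335×7.749/(0.978−0.335)](e^(−0.335×0.912) − e^(−0.978×0.912)) + 1.885 e^(−0.978×0.912)
= 4.037 × (0.7367 − 0.4099) + 1.885 × 0.4099 = 2.092 mg/L.
DO = 8.55 − 2.092 = 6.458 mg/L.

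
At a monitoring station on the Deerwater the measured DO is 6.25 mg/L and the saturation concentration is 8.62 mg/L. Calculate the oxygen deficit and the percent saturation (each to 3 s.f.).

D = C_s − C = 8.62 − 6.25 = 2.37 mg/L.
% saturation = 6.25/8.62 × 100 = 72.5 %.

D ≈ 2.37 mg/L; 72.5 % saturation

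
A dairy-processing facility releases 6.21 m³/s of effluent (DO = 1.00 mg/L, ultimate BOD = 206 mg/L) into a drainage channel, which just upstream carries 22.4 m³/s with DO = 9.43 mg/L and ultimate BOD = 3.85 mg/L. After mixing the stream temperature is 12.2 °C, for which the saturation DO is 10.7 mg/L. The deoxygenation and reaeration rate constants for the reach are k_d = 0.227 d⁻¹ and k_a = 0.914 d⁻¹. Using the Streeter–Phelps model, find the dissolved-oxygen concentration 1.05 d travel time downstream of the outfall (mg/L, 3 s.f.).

DO ≈ 3.13 mg/L

Mixed DO = (22.4×9.43 + 6.21×1.00)/(22.4+6.21) = 217.4/28.61 = 7.600 mg/L.
Mixed L₀ = (22.4×3.85 + 6.21×206)/(28.61) = 1366/28.61 = 47.73 mg/L.
Initial deficit D₀ = C_s − DO₀ = 10.7 − 7.600 = 3.100 mg/L.
D(1.05) = [0.227×47.73/(0.914−0.227)](e^(−0.227×1.05) − e^(−0.914×1.05)) + 3.100 e^(−0.914×1.05)
= 15.77 × (0.7879 − 0.3830) + 3.100 × 0.3830 = 7.573 mg/L.
DO = 10.7 − 7.573 = 3.127 mg/L.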